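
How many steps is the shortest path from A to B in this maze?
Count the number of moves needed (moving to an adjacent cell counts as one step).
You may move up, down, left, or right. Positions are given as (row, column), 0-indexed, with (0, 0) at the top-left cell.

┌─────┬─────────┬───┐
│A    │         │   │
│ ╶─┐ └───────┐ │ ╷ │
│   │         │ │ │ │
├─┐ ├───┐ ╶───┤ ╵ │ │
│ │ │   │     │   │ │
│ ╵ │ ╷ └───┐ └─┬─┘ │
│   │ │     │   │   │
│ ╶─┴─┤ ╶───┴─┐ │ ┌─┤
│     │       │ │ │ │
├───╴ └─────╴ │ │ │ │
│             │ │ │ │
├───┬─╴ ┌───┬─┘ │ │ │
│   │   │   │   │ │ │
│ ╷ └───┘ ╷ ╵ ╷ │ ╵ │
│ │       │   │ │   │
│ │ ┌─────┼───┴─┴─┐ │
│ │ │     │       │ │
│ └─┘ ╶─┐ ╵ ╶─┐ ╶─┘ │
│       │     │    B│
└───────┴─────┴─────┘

Using BFS to find shortest path:
Start: (0, 0), End: (9, 9)
Path found:
(0,0) → (0,1) → (0,2) → (1,2) → (1,3) → (1,4) → (2,4) → (2,5) → (2,6) → (3,6) → (3,7) → (4,7) → (5,7) → (6,7) → (6,6) → (7,6) → (7,5) → (6,5) → (6,4) → (7,4) → (7,3) → (7,2) → (7,1) → (6,1) → (6,0) → (7,0) → (8,0) → (9,0) → (9,1) → (9,2) → (8,2) → (8,3) → (8,4) → (9,4) → (9,5) → (8,5) → (8,6) → (8,7) → (9,7) → (9,8) → (9,9)
Number of steps: 40

Solution:

┌─────┬─────────┬───┐
│A → ↓│         │   │
│ ╶─┐ └───────┐ │ ╷ │
│   │↳ → ↓    │ │ │ │
├─┐ ├───┐ ╶───┤ ╵ │ │
│ │ │   │↳ → ↓│   │ │
│ ╵ │ ╷ └───┐ └─┬─┘ │
│   │ │     │↳ ↓│   │
│ ╶─┴─┤ ╶───┴─┐ │ ┌─┤
│     │       │↓│ │ │
├───╴ └─────╴ │ │ │ │
│             │↓│ │ │
├───┬─╴ ┌───┬─┘ │ │ │
│↓ ↰│   │↓ ↰│↓ ↲│ │ │
│ ╷ └───┘ ╷ ╵ ╷ │ ╵ │
│↓│↑ ← ← ↲│↑ ↲│ │   │
│ │ ┌─────┼───┴─┴─┐ │
│↓│ │↱ → ↓│↱ → ↓  │ │
│ └─┘ ╶─┐ ╵ ╶─┐ ╶─┘ │
│↳ → ↑  │↳ ↑  │↳ → B│
└───────┴─────┴─────┘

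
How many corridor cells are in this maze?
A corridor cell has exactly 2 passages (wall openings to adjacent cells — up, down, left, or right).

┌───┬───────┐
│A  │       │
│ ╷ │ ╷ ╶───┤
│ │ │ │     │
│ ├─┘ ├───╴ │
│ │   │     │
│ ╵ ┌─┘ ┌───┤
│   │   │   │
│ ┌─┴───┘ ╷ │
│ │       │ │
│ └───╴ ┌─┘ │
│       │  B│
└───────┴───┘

Counting cells with exactly 2 passages:
Total corridor cells: 28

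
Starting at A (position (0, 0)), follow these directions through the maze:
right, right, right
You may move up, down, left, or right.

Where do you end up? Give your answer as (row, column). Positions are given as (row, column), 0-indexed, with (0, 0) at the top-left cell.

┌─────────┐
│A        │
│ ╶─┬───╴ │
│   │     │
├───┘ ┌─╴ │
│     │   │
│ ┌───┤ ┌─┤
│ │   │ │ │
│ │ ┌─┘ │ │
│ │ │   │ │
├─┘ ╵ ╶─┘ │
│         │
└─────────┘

Following directions step by step:
Start: (0, 0)
  right: (0, 0) → (0, 1)
  right: (0, 1) → (0, 2)
  right: (0, 2) → (0, 3)
Final position: (0, 3)

Path taken:

┌─────────┐
│A → → B  │
│ ╶─┬───╴ │
│   │     │
├───┘ ┌─╴ │
│     │   │
│ ┌───┤ ┌─┤
│ │   │ │ │
│ │ ┌─┘ │ │
│ │ │   │ │
├─┘ ╵ ╶─┘ │
│         │
└─────────┘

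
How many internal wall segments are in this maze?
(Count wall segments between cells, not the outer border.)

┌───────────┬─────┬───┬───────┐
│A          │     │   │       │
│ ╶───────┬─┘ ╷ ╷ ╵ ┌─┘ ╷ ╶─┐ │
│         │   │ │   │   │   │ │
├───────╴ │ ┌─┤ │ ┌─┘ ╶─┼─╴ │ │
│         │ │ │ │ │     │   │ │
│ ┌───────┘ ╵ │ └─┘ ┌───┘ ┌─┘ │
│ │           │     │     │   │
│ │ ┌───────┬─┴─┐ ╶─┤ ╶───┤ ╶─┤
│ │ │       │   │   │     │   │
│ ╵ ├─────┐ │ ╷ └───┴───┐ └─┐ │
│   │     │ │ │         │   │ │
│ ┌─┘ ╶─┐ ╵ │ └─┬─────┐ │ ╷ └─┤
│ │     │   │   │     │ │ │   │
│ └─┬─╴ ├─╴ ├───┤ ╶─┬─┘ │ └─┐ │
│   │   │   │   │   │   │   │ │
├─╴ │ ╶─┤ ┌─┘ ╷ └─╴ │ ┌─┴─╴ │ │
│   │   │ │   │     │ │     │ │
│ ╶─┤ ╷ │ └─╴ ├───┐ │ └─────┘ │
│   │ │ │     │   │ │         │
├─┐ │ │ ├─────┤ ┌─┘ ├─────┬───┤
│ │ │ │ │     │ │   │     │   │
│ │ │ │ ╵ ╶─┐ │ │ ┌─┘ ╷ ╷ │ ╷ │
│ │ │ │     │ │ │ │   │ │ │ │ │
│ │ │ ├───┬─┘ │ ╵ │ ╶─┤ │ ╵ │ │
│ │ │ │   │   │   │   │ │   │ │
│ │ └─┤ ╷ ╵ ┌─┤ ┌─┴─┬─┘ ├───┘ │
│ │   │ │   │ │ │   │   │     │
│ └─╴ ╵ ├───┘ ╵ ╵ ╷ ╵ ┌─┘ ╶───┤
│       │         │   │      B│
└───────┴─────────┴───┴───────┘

Counting internal wall segments:
Total internal walls: 196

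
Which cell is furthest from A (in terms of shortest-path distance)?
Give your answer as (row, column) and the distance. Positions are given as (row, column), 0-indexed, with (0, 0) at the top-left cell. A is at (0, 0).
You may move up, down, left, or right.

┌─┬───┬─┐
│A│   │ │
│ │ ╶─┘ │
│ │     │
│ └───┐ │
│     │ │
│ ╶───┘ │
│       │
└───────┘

Computing BFS distances from A to all cells:
Furthest cell: (0, 2)
Distance: 12 steps

Path from A to the furthest cell:

┌─┬───┬─┐
│A│↱ B│ │
│ │ ╶─┘ │
│↓│↑ ← ↰│
│ └───┐ │
│↓    │↑│
│ ╶───┘ │
│↳ → → ↑│
└───────┘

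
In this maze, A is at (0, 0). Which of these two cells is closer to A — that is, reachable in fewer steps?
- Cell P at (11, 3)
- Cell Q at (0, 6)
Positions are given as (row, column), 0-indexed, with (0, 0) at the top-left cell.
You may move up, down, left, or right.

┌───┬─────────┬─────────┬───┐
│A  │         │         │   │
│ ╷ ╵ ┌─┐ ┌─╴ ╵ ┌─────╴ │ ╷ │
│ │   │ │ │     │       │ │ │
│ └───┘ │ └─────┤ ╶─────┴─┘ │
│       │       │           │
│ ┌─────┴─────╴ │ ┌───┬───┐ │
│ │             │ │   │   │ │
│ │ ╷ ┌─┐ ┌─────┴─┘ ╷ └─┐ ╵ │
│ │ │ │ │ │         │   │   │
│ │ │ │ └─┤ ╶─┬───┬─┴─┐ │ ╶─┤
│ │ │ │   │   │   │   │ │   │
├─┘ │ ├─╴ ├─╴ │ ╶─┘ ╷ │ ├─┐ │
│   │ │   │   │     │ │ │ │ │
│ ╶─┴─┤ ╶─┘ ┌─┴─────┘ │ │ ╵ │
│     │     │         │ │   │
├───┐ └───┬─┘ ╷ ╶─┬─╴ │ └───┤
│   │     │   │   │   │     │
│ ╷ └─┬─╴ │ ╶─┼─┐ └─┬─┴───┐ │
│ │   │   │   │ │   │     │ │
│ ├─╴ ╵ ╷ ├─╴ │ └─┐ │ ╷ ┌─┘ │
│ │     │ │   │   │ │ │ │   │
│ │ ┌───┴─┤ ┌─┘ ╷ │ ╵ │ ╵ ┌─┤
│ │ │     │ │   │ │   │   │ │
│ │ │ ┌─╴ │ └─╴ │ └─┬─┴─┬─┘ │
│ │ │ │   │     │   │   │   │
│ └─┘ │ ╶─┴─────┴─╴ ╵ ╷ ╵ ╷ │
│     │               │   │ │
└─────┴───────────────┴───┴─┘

Shortest path A → P at (11, 3): 46 steps
Shortest path A → Q at (0, 6): 8 steps

Q is closer (8 steps vs 46 steps).

Path to P:

┌───┬─────────┬─────────┬───┐
│A ↓│↱ → ↓    │         │   │
│ ╷ ╵ ┌─┐ ┌─╴ ╵ ┌─────╴ │ ╷ │
│ │↳ ↑│ │↓│     │       │ │ │
│ └───┘ │ └─────┤ ╶─────┴─┘ │
│       │↳ → → ↓│           │
│ ┌─────┴─────╴ │ ┌───┬───┐ │
│ │↓ ← ← ← ← ← ↲│ │   │   │ │
│ │ ╷ ┌─┐ ┌─────┴─┘ ╷ └─┐ ╵ │
│ │↓│ │ │ │         │   │   │
│ │ │ │ └─┤ ╶─┬───┬─┴─┐ │ ╶─┤
│ │↓│ │   │   │   │   │ │   │
├─┘ │ ├─╴ ├─╴ │ ╶─┘ ╷ │ ├─┐ │
│↓ ↲│ │   │   │     │ │ │ │ │
│ ╶─┴─┤ ╶─┘ ┌─┴─────┘ │ │ ╵ │
│↳ → ↓│     │         │ │   │
├───┐ └───┬─┘ ╷ ╶─┬─╴ │ └───┤
│↓ ↰│↳ → ↓│   │   │   │     │
│ ╷ └─┬─╴ │ ╶─┼─┐ └─┬─┴───┐ │
│↓│↑ ↰│↓ ↲│   │ │   │     │ │
│ ├─╴ ╵ ╷ ├─╴ │ └─┐ │ ╷ ┌─┘ │
│↓│  ↑ ↲│ │   │   │ │ │ │   │
│ │ ┌───┴─┤ ┌─┘ ╷ │ ╵ │ ╵ ┌─┤
│↓│ │↱ P  │ │   │ │   │   │ │
│ │ │ ┌─╴ │ └─╴ │ └─┬─┴─┬─┘ │
│↓│ │↑│   │     │   │   │   │
│ └─┘ │ ╶─┴─────┴─╴ ╵ ╷ ╵ ╷ │
│↳ → ↑│               │   │ │
└─────┴───────────────┴───┴─┘

Path to Q:

┌───┬─────────┬─────────┬───┐
│A ↓│↱ → → → Q│         │   │
│ ╷ ╵ ┌─┐ ┌─╴ ╵ ┌─────╴ │ ╷ │
│ │↳ ↑│ │ │     │       │ │ │
│ └───┘ │ └─────┤ ╶─────┴─┘ │
│       │       │           │
│ ┌─────┴─────╴ │ ┌───┬───┐ │
│ │             │ │   │   │ │
│ │ ╷ ┌─┐ ┌─────┴─┘ ╷ └─┐ ╵ │
│ │ │ │ │ │         │   │   │
│ │ │ │ └─┤ ╶─┬───┬─┴─┐ │ ╶─┤
│ │ │ │   │   │   │   │ │   │
├─┘ │ ├─╴ ├─╴ │ ╶─┘ ╷ │ ├─┐ │
│   │ │   │   │     │ │ │ │ │
│ ╶─┴─┤ ╶─┘ ┌─┴─────┘ │ │ ╵ │
│     │     │         │ │   │
├───┐ └───┬─┘ ╷ ╶─┬─╴ │ └───┤
│   │     │   │   │   │     │
│ ╷ └─┬─╴ │ ╶─┼─┐ └─┬─┴───┐ │
│ │   │   │   │ │   │     │ │
│ ├─╴ ╵ ╷ ├─╴ │ └─┐ │ ╷ ┌─┘ │
│ │     │ │   │   │ │ │ │   │
│ │ ┌───┴─┤ ┌─┘ ╷ │ ╵ │ ╵ ┌─┤
│ │ │     │ │   │ │   │   │ │
│ │ │ ┌─╴ │ └─╴ │ └─┬─┴─┬─┘ │
│ │ │ │   │     │   │   │   │
│ └─┘ │ ╶─┴─────┴─╴ ╵ ╷ ╵ ╷ │
│     │               │   │ │
└─────┴───────────────┴───┴─┘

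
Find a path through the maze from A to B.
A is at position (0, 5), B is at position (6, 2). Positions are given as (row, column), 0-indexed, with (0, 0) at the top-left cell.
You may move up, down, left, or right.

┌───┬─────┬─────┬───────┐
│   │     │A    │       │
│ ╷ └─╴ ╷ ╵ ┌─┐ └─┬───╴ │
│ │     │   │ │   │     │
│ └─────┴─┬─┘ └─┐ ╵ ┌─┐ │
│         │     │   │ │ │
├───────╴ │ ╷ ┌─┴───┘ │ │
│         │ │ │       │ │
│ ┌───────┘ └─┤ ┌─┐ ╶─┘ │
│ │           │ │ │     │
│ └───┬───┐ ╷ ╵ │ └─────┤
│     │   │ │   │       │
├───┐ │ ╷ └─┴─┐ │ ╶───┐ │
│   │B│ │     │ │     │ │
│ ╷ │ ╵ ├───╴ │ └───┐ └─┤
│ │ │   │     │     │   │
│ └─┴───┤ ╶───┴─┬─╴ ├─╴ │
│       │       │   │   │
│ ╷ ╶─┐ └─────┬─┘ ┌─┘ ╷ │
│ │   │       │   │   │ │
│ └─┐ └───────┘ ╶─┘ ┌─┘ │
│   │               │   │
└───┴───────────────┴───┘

Finding the shortest path from (0, 5) to (6, 2):
Path length: 25 steps
Directions: down → left → up → left → down → left → left → up → left → down → down → right → right → right → right → down → left → left → left → left → down → down → right → right → down

Solution:

┌───┬─────┬─────┬───────┐
│↓ ↰│  ↓ ↰│A    │       │
│ ╷ └─╴ ╷ ╵ ┌─┐ └─┬───╴ │
│↓│↑ ← ↲│↑ ↲│ │   │     │
│ └─────┴─┬─┘ └─┐ ╵ ┌─┐ │
│↳ → → → ↓│     │   │ │ │
├───────╴ │ ╷ ┌─┴───┘ │ │
│↓ ← ← ← ↲│ │ │       │ │
│ ┌───────┘ └─┤ ┌─┐ ╶─┘ │
│↓│           │ │ │     │
│ └───┬───┐ ╷ ╵ │ └─────┤
│↳ → ↓│   │ │   │       │
├───┐ │ ╷ └─┴─┐ │ ╶───┐ │
│   │B│ │     │ │     │ │
│ ╷ │ ╵ ├───╴ │ └───┐ └─┤
│ │ │   │     │     │   │
│ └─┴───┤ ╶───┴─┬─╴ ├─╴ │
│       │       │   │   │
│ ╷ ╶─┐ └─────┬─┘ ┌─┘ ╷ │
│ │   │       │   │   │ │
│ └─┐ └───────┘ ╶─┘ ┌─┘ │
│   │               │   │
└───┴───────────────┴───┘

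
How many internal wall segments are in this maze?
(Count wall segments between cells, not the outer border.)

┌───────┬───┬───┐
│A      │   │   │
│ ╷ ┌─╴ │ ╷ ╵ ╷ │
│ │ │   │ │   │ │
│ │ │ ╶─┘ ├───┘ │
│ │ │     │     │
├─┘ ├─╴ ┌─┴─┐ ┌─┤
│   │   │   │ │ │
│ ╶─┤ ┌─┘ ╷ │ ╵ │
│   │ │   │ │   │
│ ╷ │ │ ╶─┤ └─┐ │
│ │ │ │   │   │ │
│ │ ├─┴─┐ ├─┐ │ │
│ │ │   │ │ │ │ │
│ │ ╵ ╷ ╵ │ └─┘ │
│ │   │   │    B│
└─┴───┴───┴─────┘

Counting internal wall segments:
Total internal walls: 49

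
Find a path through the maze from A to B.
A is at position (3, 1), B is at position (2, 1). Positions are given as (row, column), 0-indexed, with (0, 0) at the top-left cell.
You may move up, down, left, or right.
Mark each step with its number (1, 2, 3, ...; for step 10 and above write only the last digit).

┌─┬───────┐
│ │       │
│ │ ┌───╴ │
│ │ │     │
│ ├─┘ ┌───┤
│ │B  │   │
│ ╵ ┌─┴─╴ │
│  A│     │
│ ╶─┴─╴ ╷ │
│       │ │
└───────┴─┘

Finding the shortest path from (3, 1) to (2, 1):
Path length: 1 steps
Directions: up

Solution:

┌─┬───────┐
│ │       │
│ │ ┌───╴ │
│ │ │     │
│ ├─┘ ┌───┤
│ │B  │   │
│ ╵ ┌─┴─╴ │
│  A│     │
│ ╶─┴─╴ ╷ │
│       │ │
└───────┴─┘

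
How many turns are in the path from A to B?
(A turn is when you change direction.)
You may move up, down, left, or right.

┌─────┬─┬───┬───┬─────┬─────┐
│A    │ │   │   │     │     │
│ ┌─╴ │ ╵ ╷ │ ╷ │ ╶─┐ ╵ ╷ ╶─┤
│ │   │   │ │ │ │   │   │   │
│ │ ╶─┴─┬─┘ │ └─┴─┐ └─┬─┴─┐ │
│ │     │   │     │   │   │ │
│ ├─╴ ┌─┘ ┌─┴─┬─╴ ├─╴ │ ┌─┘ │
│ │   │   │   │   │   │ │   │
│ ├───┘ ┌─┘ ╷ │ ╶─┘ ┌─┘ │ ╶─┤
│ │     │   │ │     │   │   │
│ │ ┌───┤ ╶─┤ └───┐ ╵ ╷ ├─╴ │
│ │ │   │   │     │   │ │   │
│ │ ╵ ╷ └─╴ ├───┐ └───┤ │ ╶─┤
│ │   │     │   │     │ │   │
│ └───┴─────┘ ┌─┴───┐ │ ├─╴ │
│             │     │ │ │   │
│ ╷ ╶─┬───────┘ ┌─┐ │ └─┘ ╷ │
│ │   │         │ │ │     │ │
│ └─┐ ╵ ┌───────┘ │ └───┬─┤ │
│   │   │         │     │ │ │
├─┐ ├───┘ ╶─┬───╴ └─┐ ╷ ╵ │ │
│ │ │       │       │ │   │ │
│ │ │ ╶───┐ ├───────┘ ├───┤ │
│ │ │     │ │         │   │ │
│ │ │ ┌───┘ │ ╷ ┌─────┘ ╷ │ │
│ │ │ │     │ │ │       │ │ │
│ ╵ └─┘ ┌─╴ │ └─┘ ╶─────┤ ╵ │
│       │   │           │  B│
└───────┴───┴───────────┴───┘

Directions: down, down, down, down, down, down, down, right, down, right, down, right, up, right, right, right, right, up, right, right, down, down, right, down, down, left, left, left, left, down, down, right, right, up, right, right, right, up, right, down, down, right
Number of turns: 21

Solution:

┌─────┬─┬───┬───┬─────┬─────┐
│A    │ │   │   │     │     │
│ ┌─╴ │ ╵ ╷ │ ╷ │ ╶─┐ ╵ ╷ ╶─┤
│↓│   │   │ │ │ │   │   │   │
│ │ ╶─┴─┬─┘ │ └─┴─┐ └─┬─┴─┐ │
│↓│     │   │     │   │   │ │
│ ├─╴ ┌─┘ ┌─┴─┬─╴ ├─╴ │ ┌─┘ │
│↓│   │   │   │   │   │ │   │
│ ├───┘ ┌─┘ ╷ │ ╶─┘ ┌─┘ │ ╶─┤
│↓│     │   │ │     │   │   │
│ │ ┌───┤ ╶─┤ └───┐ ╵ ╷ ├─╴ │
│↓│ │   │   │     │   │ │   │
│ │ ╵ ╷ └─╴ ├───┐ └───┤ │ ╶─┤
│↓│   │     │   │     │ │   │
│ └───┴─────┘ ┌─┴───┐ │ ├─╴ │
│↳ ↓          │↱ → ↓│ │ │   │
│ ╷ ╶─┬───────┘ ┌─┐ │ └─┘ ╷ │
│ │↳ ↓│↱ → → → ↑│ │↓│     │ │
│ └─┐ ╵ ┌───────┘ │ └───┬─┤ │
│   │↳ ↑│         │↳ ↓  │ │ │
├─┐ ├───┘ ╶─┬───╴ └─┐ ╷ ╵ │ │
│ │ │       │       │↓│   │ │
│ │ │ ╶───┐ ├───────┘ ├───┤ │
│ │ │     │ │↓ ← ← ← ↲│↱ ↓│ │
│ │ │ ┌───┘ │ ╷ ┌─────┘ ╷ │ │
│ │ │ │     │↓│ │↱ → → ↑│↓│ │
│ ╵ └─┘ ┌─╴ │ └─┘ ╶─────┤ ╵ │
│       │   │↳ → ↑      │↳ B│
└───────┴───┴───────────┴───┘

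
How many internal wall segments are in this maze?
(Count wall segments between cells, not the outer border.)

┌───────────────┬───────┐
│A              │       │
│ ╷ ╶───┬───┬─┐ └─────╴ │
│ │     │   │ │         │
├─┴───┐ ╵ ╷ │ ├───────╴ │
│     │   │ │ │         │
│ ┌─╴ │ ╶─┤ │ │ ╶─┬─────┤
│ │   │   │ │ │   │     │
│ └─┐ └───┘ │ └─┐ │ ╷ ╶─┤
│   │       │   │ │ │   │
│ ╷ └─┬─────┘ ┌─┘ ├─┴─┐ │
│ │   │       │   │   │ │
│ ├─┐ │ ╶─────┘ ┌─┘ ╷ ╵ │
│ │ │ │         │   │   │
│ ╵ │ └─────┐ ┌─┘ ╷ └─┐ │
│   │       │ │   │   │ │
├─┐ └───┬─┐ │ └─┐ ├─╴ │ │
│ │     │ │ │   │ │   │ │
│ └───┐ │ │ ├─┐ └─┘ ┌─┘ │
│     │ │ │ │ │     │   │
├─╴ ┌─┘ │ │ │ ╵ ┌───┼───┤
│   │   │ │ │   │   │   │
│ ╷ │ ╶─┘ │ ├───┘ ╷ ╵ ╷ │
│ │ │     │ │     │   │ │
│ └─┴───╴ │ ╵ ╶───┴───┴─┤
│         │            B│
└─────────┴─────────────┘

Counting internal wall segments:
Total internal walls: 132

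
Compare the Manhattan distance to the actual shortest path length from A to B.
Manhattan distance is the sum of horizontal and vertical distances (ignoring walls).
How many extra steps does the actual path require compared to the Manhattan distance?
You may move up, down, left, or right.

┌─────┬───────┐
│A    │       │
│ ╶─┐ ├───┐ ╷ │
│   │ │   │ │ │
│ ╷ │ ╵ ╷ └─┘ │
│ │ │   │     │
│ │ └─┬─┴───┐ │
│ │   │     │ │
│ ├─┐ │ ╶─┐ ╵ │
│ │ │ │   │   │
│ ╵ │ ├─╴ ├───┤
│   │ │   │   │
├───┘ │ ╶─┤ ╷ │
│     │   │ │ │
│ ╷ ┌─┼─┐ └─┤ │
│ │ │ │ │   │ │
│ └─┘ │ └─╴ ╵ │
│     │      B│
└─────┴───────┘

Manhattan distance: |8 - 0| + |6 - 0| = 14
Actual path length: 26
Extra steps: 26 - 14 = 12

Solution:

┌─────┬───────┐
│A → ↓│       │
│ ╶─┐ ├───┐ ╷ │
│   │↓│↱ ↓│ │ │
│ ╷ │ ╵ ╷ └─┘ │
│ │ │↳ ↑│↳ → ↓│
│ │ └─┬─┴───┐ │
│ │   │↓ ← ↰│↓│
│ ├─┐ │ ╶─┐ ╵ │
│ │ │ │↳ ↓│↑ ↲│
│ ╵ │ ├─╴ ├───┤
│   │ │↓ ↲│   │
├───┘ │ ╶─┤ ╷ │
│     │↳ ↓│ │ │
│ ╷ ┌─┼─┐ └─┤ │
│ │ │ │ │↳ ↓│ │
│ └─┘ │ └─╴ ╵ │
│     │    ↳ B│
└─────┴───────┘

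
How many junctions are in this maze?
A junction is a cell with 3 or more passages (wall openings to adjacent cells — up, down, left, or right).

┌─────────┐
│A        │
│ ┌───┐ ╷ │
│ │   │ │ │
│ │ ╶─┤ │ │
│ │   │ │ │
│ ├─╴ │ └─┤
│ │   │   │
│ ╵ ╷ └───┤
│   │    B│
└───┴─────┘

Checking each cell for number of passages:

Junctions found (3+ passages):
  (0, 3): 3 passages
  (3, 2): 3 passages
Total junctions: 2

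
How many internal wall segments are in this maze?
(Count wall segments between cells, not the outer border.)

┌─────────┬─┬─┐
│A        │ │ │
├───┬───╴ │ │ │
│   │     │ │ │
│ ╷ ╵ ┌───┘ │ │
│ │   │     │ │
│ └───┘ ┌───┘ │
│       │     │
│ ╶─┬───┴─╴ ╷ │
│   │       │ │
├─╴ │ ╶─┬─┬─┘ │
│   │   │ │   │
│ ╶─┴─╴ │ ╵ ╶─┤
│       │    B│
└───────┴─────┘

Counting internal wall segments:
Total internal walls: 36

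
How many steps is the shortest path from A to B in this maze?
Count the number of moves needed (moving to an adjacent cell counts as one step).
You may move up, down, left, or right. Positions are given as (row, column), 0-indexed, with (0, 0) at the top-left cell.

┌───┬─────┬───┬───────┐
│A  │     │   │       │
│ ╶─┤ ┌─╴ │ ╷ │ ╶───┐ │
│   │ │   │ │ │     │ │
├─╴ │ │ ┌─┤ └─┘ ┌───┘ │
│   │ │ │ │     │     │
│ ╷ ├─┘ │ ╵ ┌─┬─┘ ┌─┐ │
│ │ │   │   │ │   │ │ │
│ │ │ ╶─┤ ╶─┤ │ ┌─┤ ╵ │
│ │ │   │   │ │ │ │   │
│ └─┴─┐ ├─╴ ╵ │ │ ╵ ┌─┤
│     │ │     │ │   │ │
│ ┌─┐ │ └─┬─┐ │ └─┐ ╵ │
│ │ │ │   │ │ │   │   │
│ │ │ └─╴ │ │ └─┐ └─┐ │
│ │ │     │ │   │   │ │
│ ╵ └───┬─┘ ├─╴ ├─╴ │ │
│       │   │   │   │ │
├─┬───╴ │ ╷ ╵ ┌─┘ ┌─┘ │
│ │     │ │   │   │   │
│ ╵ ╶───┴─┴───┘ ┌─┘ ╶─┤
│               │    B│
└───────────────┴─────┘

Using BFS to find shortest path:
Start: (0, 0), End: (10, 10)
Path found:
(0,0) → (1,0) → (1,1) → (2,1) → (2,0) → (3,0) → (4,0) → (5,0) → (6,0) → (7,0) → (8,0) → (8,1) → (8,2) → (8,3) → (9,3) → (9,2) → (9,1) → (10,1) → (10,2) → (10,3) → (10,4) → (10,5) → (10,6) → (10,7) → (9,7) → (9,8) → (8,8) → (8,9) → (7,9) → (7,8) → (6,8) → (6,7) → (5,7) → (4,7) → (3,7) → (3,8) → (2,8) → (2,9) → (2,10) → (3,10) → (4,10) → (4,9) → (5,9) → (6,9) → (6,10) → (7,10) → (8,10) → (9,10) → (9,9) → (10,9) → (10,10)
Number of steps: 50

Solution:

┌───┬─────┬───┬───────┐
│A  │     │   │       │
│ ╶─┤ ┌─╴ │ ╷ │ ╶───┐ │
│↳ ↓│ │   │ │ │     │ │
├─╴ │ │ ┌─┤ └─┘ ┌───┘ │
│↓ ↲│ │ │ │     │↱ → ↓│
│ ╷ ├─┘ │ ╵ ┌─┬─┘ ┌─┐ │
│↓│ │   │   │ │↱ ↑│ │↓│
│ │ │ ╶─┤ ╶─┤ │ ┌─┤ ╵ │
│↓│ │   │   │ │↑│ │↓ ↲│
│ └─┴─┐ ├─╴ ╵ │ │ ╵ ┌─┤
│↓    │ │     │↑│  ↓│ │
│ ┌─┐ │ └─┬─┐ │ └─┐ ╵ │
│↓│ │ │   │ │ │↑ ↰│↳ ↓│
│ │ │ └─╴ │ │ └─┐ └─┐ │
│↓│ │     │ │   │↑ ↰│↓│
│ ╵ └───┬─┘ ├─╴ ├─╴ │ │
│↳ → → ↓│   │   │↱ ↑│↓│
├─┬───╴ │ ╷ ╵ ┌─┘ ┌─┘ │
│ │↓ ← ↲│ │   │↱ ↑│↓ ↲│
│ ╵ ╶───┴─┴───┘ ┌─┘ ╶─┤
│  ↳ → → → → → ↑│  ↳ B│
└───────────────┴─────┘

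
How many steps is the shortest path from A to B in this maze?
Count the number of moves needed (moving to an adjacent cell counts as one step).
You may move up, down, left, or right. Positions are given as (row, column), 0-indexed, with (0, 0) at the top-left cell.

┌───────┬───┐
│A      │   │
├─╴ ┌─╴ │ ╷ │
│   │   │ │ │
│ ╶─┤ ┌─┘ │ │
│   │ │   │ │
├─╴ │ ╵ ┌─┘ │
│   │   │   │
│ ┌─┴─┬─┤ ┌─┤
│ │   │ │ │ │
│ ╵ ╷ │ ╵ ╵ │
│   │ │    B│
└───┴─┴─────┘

Using BFS to find shortest path:
Start: (0, 0), End: (5, 5)
Path found:
(0,0) → (0,1) → (0,2) → (0,3) → (1,3) → (1,2) → (2,2) → (3,2) → (3,3) → (2,3) → (2,4) → (1,4) → (0,4) → (0,5) → (1,5) → (2,5) → (3,5) → (3,4) → (4,4) → (5,4) → (5,5)
Number of steps: 20

Solution:

┌───────┬───┐
│A → → ↓│↱ ↓│
├─╴ ┌─╴ │ ╷ │
│   │↓ ↲│↑│↓│
│ ╶─┤ ┌─┘ │ │
│   │↓│↱ ↑│↓│
├─╴ │ ╵ ┌─┘ │
│   │↳ ↑│↓ ↲│
│ ┌─┴─┬─┤ ┌─┤
│ │   │ │↓│ │
│ ╵ ╷ │ ╵ ╵ │
│   │ │  ↳ B│
└───┴─┴─────┘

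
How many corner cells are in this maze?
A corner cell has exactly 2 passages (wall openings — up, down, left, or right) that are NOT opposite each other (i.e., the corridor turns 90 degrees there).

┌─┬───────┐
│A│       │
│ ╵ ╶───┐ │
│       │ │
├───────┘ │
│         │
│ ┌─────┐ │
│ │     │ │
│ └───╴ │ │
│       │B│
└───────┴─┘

Counting corner cells (2 non-opposite passages):
Total corners: 7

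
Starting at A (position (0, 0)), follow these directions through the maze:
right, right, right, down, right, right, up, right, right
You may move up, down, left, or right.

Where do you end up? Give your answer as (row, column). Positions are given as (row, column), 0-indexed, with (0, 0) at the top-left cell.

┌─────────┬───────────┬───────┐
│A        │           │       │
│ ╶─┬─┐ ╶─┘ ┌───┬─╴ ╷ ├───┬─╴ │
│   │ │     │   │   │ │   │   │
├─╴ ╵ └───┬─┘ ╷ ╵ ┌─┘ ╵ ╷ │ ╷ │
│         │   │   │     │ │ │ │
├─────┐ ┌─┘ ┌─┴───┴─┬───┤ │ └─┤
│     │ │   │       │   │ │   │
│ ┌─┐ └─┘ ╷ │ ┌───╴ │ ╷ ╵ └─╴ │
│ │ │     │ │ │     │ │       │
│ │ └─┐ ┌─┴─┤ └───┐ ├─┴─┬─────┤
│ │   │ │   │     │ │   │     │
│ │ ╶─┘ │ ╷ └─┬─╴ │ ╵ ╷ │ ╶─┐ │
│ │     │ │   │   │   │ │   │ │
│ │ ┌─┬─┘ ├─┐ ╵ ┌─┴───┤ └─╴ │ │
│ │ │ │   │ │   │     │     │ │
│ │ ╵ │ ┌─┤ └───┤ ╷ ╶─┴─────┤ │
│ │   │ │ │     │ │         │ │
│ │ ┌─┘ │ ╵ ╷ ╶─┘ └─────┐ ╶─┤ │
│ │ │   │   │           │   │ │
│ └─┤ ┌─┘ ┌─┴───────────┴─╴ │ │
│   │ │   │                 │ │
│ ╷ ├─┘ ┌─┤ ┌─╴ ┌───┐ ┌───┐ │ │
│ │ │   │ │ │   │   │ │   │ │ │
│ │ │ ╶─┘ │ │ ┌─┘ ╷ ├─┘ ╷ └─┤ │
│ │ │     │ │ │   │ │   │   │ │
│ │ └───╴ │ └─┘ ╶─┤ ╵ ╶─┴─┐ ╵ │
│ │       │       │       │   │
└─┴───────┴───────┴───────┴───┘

Following directions step by step:
Start: (0, 0)
  right: (0, 0) → (0, 1)
  right: (0, 1) → (0, 2)
  right: (0, 2) → (0, 3)
  down: (0, 3) → (1, 3)
  right: (1, 3) → (1, 4)
  right: (1, 4) → (1, 5)
  up: (1, 5) → (0, 5)
  right: (0, 5) → (0, 6)
  right: (0, 6) → (0, 7)
Final position: (0, 7)

Path taken:

┌─────────┬───────────┬───────┐
│A → → ↓  │↱ → B      │       │
│ ╶─┬─┐ ╶─┘ ┌───┬─╴ ╷ ├───┬─╴ │
│   │ │↳ → ↑│   │   │ │   │   │
├─╴ ╵ └───┬─┘ ╷ ╵ ┌─┘ ╵ ╷ │ ╷ │
│         │   │   │     │ │ │ │
├─────┐ ┌─┘ ┌─┴───┴─┬───┤ │ └─┤
│     │ │   │       │   │ │   │
│ ┌─┐ └─┘ ╷ │ ┌───╴ │ ╷ ╵ └─╴ │
│ │ │     │ │ │     │ │       │
│ │ └─┐ ┌─┴─┤ └───┐ ├─┴─┬─────┤
│ │   │ │   │     │ │   │     │
│ │ ╶─┘ │ ╷ └─┬─╴ │ ╵ ╷ │ ╶─┐ │
│ │     │ │   │   │   │ │   │ │
│ │ ┌─┬─┘ ├─┐ ╵ ┌─┴───┤ └─╴ │ │
│ │ │ │   │ │   │     │     │ │
│ │ ╵ │ ┌─┤ └───┤ ╷ ╶─┴─────┤ │
│ │   │ │ │     │ │         │ │
│ │ ┌─┘ │ ╵ ╷ ╶─┘ └─────┐ ╶─┤ │
│ │ │   │   │           │   │ │
│ └─┤ ┌─┘ ┌─┴───────────┴─╴ │ │
│   │ │   │                 │ │
│ ╷ ├─┘ ┌─┤ ┌─╴ ┌───┐ ┌───┐ │ │
│ │ │   │ │ │   │   │ │   │ │ │
│ │ │ ╶─┘ │ │ ┌─┘ ╷ ├─┘ ╷ └─┤ │
│ │ │     │ │ │   │ │   │   │ │
│ │ └───╴ │ └─┘ ╶─┤ ╵ ╶─┴─┐ ╵ │
│ │       │       │       │   │
└─┴───────┴───────┴───────┴───┘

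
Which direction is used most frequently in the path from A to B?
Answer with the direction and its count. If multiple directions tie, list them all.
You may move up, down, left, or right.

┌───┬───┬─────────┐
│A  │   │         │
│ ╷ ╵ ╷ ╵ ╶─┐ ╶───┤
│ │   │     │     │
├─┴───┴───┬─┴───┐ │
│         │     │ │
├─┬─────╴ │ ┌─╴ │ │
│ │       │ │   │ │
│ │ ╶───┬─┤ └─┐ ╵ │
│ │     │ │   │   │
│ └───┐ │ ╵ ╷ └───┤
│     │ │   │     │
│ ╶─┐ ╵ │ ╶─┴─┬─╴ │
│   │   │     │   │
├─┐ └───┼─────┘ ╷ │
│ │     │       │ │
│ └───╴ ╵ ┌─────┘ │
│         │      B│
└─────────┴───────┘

Directions: right, down, right, up, right, down, right, up, right, right, down, right, right, down, down, down, left, up, up, left, left, down, down, right, down, right, right, down, down, down
Counts: {'right': 11, 'down': 12, 'up': 4, 'left': 3}
Most common: down (12 times)

Solution:

┌───┬───┬─────────┐
│A ↓│↱ ↓│↱ → ↓    │
│ ╷ ╵ ╷ ╵ ╶─┐ ╶───┤
│ │↳ ↑│↳ ↑  │↳ → ↓│
├─┴───┴───┬─┴───┐ │
│         │↓ ← ↰│↓│
├─┬─────╴ │ ┌─╴ │ │
│ │       │↓│  ↑│↓│
│ │ ╶───┬─┤ └─┐ ╵ │
│ │     │ │↳ ↓│↑ ↲│
│ └───┐ │ ╵ ╷ └───┤
│     │ │   │↳ → ↓│
│ ╶─┐ ╵ │ ╶─┴─┬─╴ │
│   │   │     │  ↓│
├─┐ └───┼─────┘ ╷ │
│ │     │       │↓│
│ └───╴ ╵ ┌─────┘ │
│         │      B│
└─────────┴───────┘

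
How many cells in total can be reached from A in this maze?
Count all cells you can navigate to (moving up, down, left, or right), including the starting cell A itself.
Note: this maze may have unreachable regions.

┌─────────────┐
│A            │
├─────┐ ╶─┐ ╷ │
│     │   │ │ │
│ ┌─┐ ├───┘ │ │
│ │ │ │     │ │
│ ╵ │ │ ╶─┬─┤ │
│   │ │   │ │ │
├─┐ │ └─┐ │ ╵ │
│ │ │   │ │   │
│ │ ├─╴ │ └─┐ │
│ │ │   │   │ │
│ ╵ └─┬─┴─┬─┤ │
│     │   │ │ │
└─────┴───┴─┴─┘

Using BFS/flood-fill to find all reachable cells from A:
Maze size: 7 × 7 = 49 total cells
23 cell(s) are walled off and cannot be reached from A.
Reachable cells: 26

Reachable region (· marks reachable cells):

┌─────────────┐
│A · · · · · ·│
├─────┐ ╶─┐ ╷ │
│     │· ·│·│·│
│ ┌─┐ ├───┘ │ │
│ │ │ │· · ·│·│
│ ╵ │ │ ╶─┬─┤ │
│   │ │· ·│·│·│
├─┐ │ └─┐ │ ╵ │
│ │ │   │·│· ·│
│ │ ├─╴ │ └─┐ │
│ │ │   │· ·│·│
│ ╵ └─┬─┴─┬─┤ │
│     │   │ │·│
└─────┴───┴─┴─┘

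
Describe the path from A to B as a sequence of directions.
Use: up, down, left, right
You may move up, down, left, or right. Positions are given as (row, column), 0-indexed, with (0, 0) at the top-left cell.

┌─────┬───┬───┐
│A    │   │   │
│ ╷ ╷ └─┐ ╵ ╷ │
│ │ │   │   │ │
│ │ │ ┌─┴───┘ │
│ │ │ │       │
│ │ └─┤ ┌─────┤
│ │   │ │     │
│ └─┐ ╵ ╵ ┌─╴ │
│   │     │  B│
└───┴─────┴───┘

Finding the path and converting it to directions:
Path through cells: (0,0) → (0,1) → (1,1) → (2,1) → (3,1) → (3,2) → (4,2) → (4,3) → (4,4) → (3,4) → (3,5) → (3,6) → (4,6)
Directions: right, down, down, down, right, down, right, right, up, right, right, down

Solution:

┌─────┬───┬───┐
│A ↓  │   │   │
│ ╷ ╷ └─┐ ╵ ╷ │
│ │↓│   │   │ │
│ │ │ ┌─┴───┘ │
│ │↓│ │       │
│ │ └─┤ ┌─────┤
│ │↳ ↓│ │↱ → ↓│
│ └─┐ ╵ ╵ ┌─╴ │
│   │↳ → ↑│  B│
└───┴─────┴───┘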